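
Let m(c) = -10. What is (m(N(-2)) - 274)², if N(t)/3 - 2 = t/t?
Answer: 80656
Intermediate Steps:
N(t) = 9 (N(t) = 6 + 3*(t/t) = 6 + 3*1 = 6 + 3 = 9)
(m(N(-2)) - 274)² = (-10 - 274)² = (-284)² = 80656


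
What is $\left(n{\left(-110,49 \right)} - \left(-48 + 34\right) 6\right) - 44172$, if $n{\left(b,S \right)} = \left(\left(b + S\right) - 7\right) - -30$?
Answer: $-44126$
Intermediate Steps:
$n{\left(b,S \right)} = 23 + S + b$ ($n{\left(b,S \right)} = \left(\left(S + b\right) - 7\right) + 30 = \left(-7 + S + b\right) + 30 = 23 + S + b$)
$\left(n{\left(-110,49 \right)} - \left(-48 + 34\right) 6\right) - 44172 = \left(\left(23 + 49 - 110\right) - \left(-48 + 34\right) 6\right) - 44172 = \left(-38 - \left(-14\right) 6\right) - 44172 = \left(-38 - -84\right) - 44172 = \left(-38 + 84\right) - 44172 = 46 - 44172 = -44126$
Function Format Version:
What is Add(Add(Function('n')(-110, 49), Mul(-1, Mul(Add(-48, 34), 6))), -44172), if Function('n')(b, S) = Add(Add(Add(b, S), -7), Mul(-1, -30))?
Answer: -44126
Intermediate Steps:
Function('n')(b, S) = Add(23, S, b) (Function('n')(b, S) = Add(Add(Add(S, b), -7), 30) = Add(Add(-7, S, b), 30) = Add(23, S, b))
Add(Add(Function('n')(-110, 49), Mul(-1, Mul(Add(-48, 34), 6))), -44172) = Add(Add(Add(23, 49, -110), Mul(-1, Mul(Add(-48, 34), 6))), -44172) = Add(Add(-38, Mul(-1, Mul(-14, 6))), -44172) = Add(Add(-38, Mul(-1, -84)), -44172) = Add(Add(-38, 84), -44172) = Add(46, -44172) = -44126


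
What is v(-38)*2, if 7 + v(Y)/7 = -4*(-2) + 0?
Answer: 14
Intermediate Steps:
v(Y) = 7 (v(Y) = -49 + 7*(-4*(-2) + 0) = -49 + 7*(8 + 0) = -49 + 7*8 = -49 + 56 = 7)
v(-38)*2 = 7*2 = 14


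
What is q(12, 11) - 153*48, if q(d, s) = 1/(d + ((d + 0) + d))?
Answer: -264383/36 ≈ -7344.0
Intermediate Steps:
q(d, s) = 1/(3*d) (q(d, s) = 1/(d + (d + d)) = 1/(d + 2*d) = 1/(3*d))
q(12, 11) - 153*48 = (⅓)/12 - 153*48 = (⅓)*(1/12) - 7344 = 1/36 - 7344 = -264383/36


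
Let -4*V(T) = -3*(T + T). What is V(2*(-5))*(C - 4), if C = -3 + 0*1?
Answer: 105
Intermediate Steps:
V(T) = 3*T/2 (V(T) = -(-3)*(T + T)/4 = -(-3)*2*T/4 = -(-3)*T/2 = 3*T/2)
C = -3 (C = -3 + 0 = -3)
V(2*(-5))*(C - 4) = (3*(2*(-5))/2)*(-3 - 4) = ((3/2)*(-10))*(-7) = -15*(-7) = 105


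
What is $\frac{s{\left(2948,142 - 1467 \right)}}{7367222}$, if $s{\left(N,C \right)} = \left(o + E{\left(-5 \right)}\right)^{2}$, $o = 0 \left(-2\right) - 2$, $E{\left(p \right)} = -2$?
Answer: $\frac{8}{3683611} \approx 2.1718 \cdot 10^{-6}$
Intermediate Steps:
$o = -2$ ($o = 0 - 2 = -2$)
$s{\left(N,C \right)} = 16$ ($s{\left(N,C \right)} = \left(-2 - 2\right)^{2} = \left(-4\right)^{2} = 16$)
$\frac{s{\left(2948,142 - 1467 \right)}}{7367222} = \frac{16}{7367222} = 16 \cdot \frac{1}{7367222} = \frac{8}{3683611}$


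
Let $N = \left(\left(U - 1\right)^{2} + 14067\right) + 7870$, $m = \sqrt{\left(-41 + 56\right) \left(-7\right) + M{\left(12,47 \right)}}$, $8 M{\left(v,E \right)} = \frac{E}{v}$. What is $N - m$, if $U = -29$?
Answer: $22837 - \frac{i \sqrt{60198}}{24} \approx 22837.0 - 10.223 i$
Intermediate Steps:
$M{\left(v,E \right)} = \frac{E}{8 v}$ ($M{\left(v,E \right)} = \frac{E \frac{1}{v}}{8} = \frac{E}{8 v}$)
$m = \frac{i \sqrt{60198}}{24}$ ($m = \sqrt{\left(-41 + 56\right) \left(-7\right) + \frac{1}{8} \cdot 47 \cdot \frac{1}{12}} = \sqrt{15 \left(-7\right) + \frac{1}{8} \cdot 47 \cdot \frac{1}{12}} = \sqrt{-105 + \frac{47}{96}} = \sqrt{- \frac{10033}{96}} = \frac{i \sqrt{60198}}{24} \approx 10.223 i$)
$N = 22837$ ($N = \left(\left(-29 - 1\right)^{2} + 14067\right) + 7870 = \left(\left(-30\right)^{2} + 14067\right) + 7870 = \left(900 + 14067\right) + 7870 = 14967 + 7870 = 22837$)
$N - m = 22837 - \frac{i \sqrt{60198}}{24}$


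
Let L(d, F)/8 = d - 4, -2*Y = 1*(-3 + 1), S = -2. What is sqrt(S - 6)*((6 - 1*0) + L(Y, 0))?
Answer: -36*I*sqrt(2) ≈ -50.912*I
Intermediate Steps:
Y = 1 (Y = -(-3 + 1)/2 = -(-2)/2 = -1/2*(-2) = 1)
L(d, F) = -32 + 8*d (L(d, F) = 8*(d - 4) = 8*(-4 + d) = -32 + 8*d)
sqrt(S - 6)*((6 - 1*0) + L(Y, 0)) = sqrt(-2 - 6)*((6 - 1*0) + (-32 + 8*1)) = sqrt(-8)*((6 + 0) + (-32 + 8)) = (2*I*sqrt(2))*(6 - 24) = (2*I*sqrt(2))*(-18) = -36*I*sqrt(2)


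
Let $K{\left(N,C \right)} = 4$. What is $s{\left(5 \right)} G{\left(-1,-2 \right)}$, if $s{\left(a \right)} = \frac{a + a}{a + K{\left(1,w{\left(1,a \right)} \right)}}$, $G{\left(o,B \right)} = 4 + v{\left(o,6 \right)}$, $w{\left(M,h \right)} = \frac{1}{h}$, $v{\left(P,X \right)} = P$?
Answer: $\frac{10}{3} \approx 3.3333$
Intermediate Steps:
$G{\left(o,B \right)} = 4 + o$
$s{\left(a \right)} = \frac{2 a}{4 + a}$ ($s{\left(a \right)} = \frac{a + a}{a + 4} = \frac{2 a}{4 + a}$)
$s{\left(5 \right)} G{\left(-1,-2 \right)} = 2 \cdot 5 \frac{1}{4 + 5} \left(4 - 1\right) = 2 \cdot 5 \cdot \frac{1}{9} \cdot 3 = \frac{10}{9} \cdot 3 = \frac{10}{3}$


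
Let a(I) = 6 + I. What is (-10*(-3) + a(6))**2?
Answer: 1764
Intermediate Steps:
(-10*(-3) + a(6))**2 = (-10*(-3) + (6 + 6))**2 = (-2*(-15) + 12)**2 = (30 + 12)**2 = 42**2 = 1764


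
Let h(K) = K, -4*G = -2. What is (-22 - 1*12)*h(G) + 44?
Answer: 27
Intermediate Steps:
G = ½ (G = -¼*(-2) = ½ ≈ 0.50000)
(-22 - 1*12)*h(G) + 44 = (-22 - 1*12)*(½) + 44 = (-22 - 12)*(½) + 44 = -34*½ + 44 = -17 + 44 = 27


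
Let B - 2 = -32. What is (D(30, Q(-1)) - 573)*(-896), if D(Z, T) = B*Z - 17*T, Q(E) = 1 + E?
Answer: 1319808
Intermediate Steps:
B = -30 (B = 2 - 32 = -30)
D(Z, T) = -30*Z - 17*T
(D(30, Q(-1)) - 573)*(-896) = ((-30*30 - 17*(1 - 1)) - 573)*(-896) = ((-900 - 17*0) - 573)*(-896) = ((-900 + 0) - 573)*(-896) = (-900 - 573)*(-896) = -1473*(-896) = 1319808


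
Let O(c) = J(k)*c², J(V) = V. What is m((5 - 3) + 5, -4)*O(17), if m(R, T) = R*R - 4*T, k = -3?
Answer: -56355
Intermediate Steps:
m(R, T) = R² - 4*T
O(c) = -3*c²
m((5 - 3) + 5, -4)*O(17) = (((5 - 3) + 5)² - 4*(-4))*(-3*17²) = ((2 + 5)² + 16)*(-3*289) = (7² + 16)*(-867) = (49 + 16)*(-867) = 65*(-867) = -56355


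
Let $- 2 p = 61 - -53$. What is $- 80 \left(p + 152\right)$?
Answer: $-7600$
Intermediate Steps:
$p = -57$ ($p = - \frac{61 - -53}{2} = - \frac{61 + 53}{2} = \left(- \frac{1}{2}\right) 114 = -57$)
$- 80 \left(p + 152\right) = - 80 \left(-57 + 152\right) = \left(-80\right) 95 = -7600$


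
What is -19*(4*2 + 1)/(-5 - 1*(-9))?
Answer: -171/4 ≈ -42.750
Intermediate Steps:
-19*(4*2 + 1)/(-5 - 1*(-9)) = -19*(8 + 1)/(-5 + 9) = -171/4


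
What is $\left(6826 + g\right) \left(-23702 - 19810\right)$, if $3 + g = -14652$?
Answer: $340655448$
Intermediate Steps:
$g = -14655$ ($g = -3 - 14652 = -14655$)
$\left(6826 + g\right) \left(-23702 - 19810\right) = \left(6826 - 14655\right) \left(-23702 - 19810\right) = \left(-7829\right) \left(-43512\right) = 340655448$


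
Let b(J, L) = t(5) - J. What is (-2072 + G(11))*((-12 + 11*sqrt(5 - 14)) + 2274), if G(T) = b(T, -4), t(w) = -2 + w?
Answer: -4704960 - 68640*I ≈ -4.705e+6 - 68640.0*I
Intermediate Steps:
b(J, L) = 3 - J (b(J, L) = (-2 + 5) - J = 3 - J)
G(T) = 3 - T
(-2072 + G(11))*((-12 + 11*sqrt(5 - 14)) + 2274) = (-2072 + (3 - 1*11))*((-12 + 11*sqrt(5 - 14)) + 2274) = (-2072 + (3 - 11))*((-12 + 11*sqrt(-9)) + 2274) = (-2072 - 8)*((-12 + 11*(3*I)) + 2274) = -2080*((-12 + 33*I) + 2274) = -2080*(2262 + 33*I) = -4704960 - 68640*I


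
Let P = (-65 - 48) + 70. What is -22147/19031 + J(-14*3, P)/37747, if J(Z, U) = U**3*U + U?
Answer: 64226400689/718363157 ≈ 89.407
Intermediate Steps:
P = -43 (P = -113 + 70 = -43)
J(Z, U) = U + U**4 (J(Z, U) = U**4 + U = U + U**4)
-22147/19031 + J(-14*3, P)/37747 = -22147/19031 + (-43 + (-43)**4)/37747 = -22147*1/19031 + (-43 + 3418801)*(1/37747) = -22147/19031 + 3418758*(1/37747) = -22147/19031 + 3418758/37747 = 64226400689/718363157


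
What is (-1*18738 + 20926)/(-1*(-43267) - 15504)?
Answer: 2188/27763 ≈ 0.078810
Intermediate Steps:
(-1*18738 + 20926)/(-1*(-43267) - 15504) = (-18738 + 20926)/(43267 - 15504) = 2188/27763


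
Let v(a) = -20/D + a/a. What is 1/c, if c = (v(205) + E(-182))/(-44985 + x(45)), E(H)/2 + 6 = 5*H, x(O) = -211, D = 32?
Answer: 361568/14653 ≈ 24.675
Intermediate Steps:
v(a) = 3/8 (v(a) = -20/32 + a/a = -20*1/32 + 1 = -5/8 + 1 = 3/8)
E(H) = -12 + 10*H (E(H) = -12 + 2*(5*H) = -12 + 10*H)
c = 14653/361568 (c = (3/8 + (-12 + 10*(-182)))/(-44985 - 211) = (3/8 + (-12 - 1820))/(-45196) = (3/8 - 1832)*(-1/45196) = -14653/8*(-1/45196) = 14653/361568 ≈ 0.040526)
1/c = 1/(14653/361568) = 361568/14653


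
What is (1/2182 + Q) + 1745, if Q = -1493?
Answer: 549865/2182 ≈ 252.00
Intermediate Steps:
(1/2182 + Q) + 1745 = (1/2182 - 1493) + 1745 = -3257725/2182 + 1745 = 549865/2182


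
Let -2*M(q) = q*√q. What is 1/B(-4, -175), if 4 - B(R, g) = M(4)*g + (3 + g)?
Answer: -1/524 ≈ -0.0019084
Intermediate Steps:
M(q) = -q^(3/2)/2 (M(q) = -q*√q/2 = -q^(3/2)/2)
B(R, g) = 1 + 3*g (B(R, g) = 4 - ((-4^(3/2)/2)*g + (3 + g)) = 4 - ((-½*8)*g + (3 + g)) = 4 - (-4*g + (3 + g)) = 4 - (3 - 3*g) = 4 + (-3 + 3*g) = 1 + 3*g)
1/B(-4, -175) = 1/(1 + 3*(-175)) = 1/(1 - 525) = 1/(-524) = -1/524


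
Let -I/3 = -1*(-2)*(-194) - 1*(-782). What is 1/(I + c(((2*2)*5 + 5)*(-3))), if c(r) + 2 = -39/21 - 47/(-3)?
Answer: -21/24574 ≈ -0.00085456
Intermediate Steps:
c(r) = 248/21 (c(r) = -2 + (-39/21 - 47/(-3)) = -2 + (-39*1/21 - 47*(-⅓)) = -2 + (-13/7 + 47/3) = -2 + 290/21 = 248/21)
I = -1182 (I = -3*(-1*(-2)*(-194) - 1*(-782)) = -3*(2*(-194) + 782) = -3*(-388 + 782) = -3*394 = -1182)
1/(I + c(((2*2)*5 + 5)*(-3))) = 1/(-1182 + 248/21) = 1/(-24574/21) = -21/24574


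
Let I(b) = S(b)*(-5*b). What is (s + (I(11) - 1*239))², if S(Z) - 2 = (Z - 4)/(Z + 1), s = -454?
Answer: 100420441/144 ≈ 6.9736e+5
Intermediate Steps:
S(Z) = 2 + (-4 + Z)/(1 + Z) (S(Z) = 2 + (Z - 4)/(Z + 1) = 2 + (-4 + Z)/(1 + Z))
I(b) = -5*b*(-2 + 3*b)/(1 + b) (I(b) = ((-2 + 3*b)/(1 + b))*(-5*b) = -5*b*(-2 + 3*b)/(1 + b))
(s + (I(11) - 1*239))² = (-454 + (5*11*(2 - 3*11)/(1 + 11) - 1*239))² = (-454 + (5*11*(2 - 33)/12 - 239))² = (-454 + (5*11*(1/12)*(-31) - 239))² = (-454 + (-1705/12 - 239))² = (-454 - 4573/12)² = (-10021/12)² = 100420441/144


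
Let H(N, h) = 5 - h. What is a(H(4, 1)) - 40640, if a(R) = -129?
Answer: -40769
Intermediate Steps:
a(H(4, 1)) - 40640 = -129 - 40640 = -40769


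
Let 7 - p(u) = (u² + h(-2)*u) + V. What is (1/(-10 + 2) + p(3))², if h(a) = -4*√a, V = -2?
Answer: (-1 + 96*I*√2)²/64 ≈ -287.98 - 4.2426*I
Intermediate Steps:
p(u) = 9 - u² + 4*I*u*√2 (p(u) = 7 - ((u² + (-4*I*√2)*u) - 2) = 7 - ((u² - 4*I*u*√2) - 2) = 7 - (-2 + u² - 4*I*u*√2) = 7 + (2 - u² + 4*I*u*√2) = 9 - u² + 4*I*u*√2)
(1/(-10 + 2) + p(3))² = (1/(-10 + 2) + (9 - 1*3² + 4*I*3*√2))² = (1/(-8) + (9 - 1*9 + 12*I*√2))² = (-⅛ + (9 - 9 + 12*I*√2))² = (-⅛ + 12*I*√2)²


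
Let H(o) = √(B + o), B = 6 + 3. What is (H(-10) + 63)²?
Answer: (63 + I)² ≈ 3968.0 + 126.0*I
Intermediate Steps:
B = 9
H(o) = √(9 + o)
(H(-10) + 63)² = (√(9 - 10) + 63)² = (√(-1) + 63)² = (I + 63)² = (63 + I)²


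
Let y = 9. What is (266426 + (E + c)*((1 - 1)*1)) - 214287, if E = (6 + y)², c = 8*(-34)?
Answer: 52139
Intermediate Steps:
c = -272
E = 225 (E = (6 + 9)² = 15² = 225)
(266426 + (E + c)*((1 - 1)*1)) - 214287 = (266426 + (225 - 272)*((1 - 1)*1)) - 214287 = (266426 - 0) - 214287 = (266426 - 47*0) - 214287 = (266426 + 0) - 214287 = 266426 - 214287 = 52139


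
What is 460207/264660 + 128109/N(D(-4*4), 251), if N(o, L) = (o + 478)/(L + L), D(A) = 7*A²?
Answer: 154741084507/5461620 ≈ 28332.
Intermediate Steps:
N(o, L) = (478 + o)/(2*L) (N(o, L) = (478 + o)/((2*L)) = (478 + o)*(1/(2*L)) = (478 + o)/(2*L))
460207/264660 + 128109/N(D(-4*4), 251) = 460207/264660 + 128109/(((½)*(478 + 7*(-4*4)²)/251)) = 460207*(1/264660) + 128109/(((½)*(1/251)*(478 + 7*(-16)²))) = 41837/24060 + 128109/(((½)*(1/251)*(478 + 7*256))) = 41837/24060 + 128109/(((½)*(1/251)*(478 + 1792))) = 41837/24060 + 128109/(((½)*(1/251)*2270)) = 41837/24060 + 128109/(1135/251) = 41837/24060 + 128109*(251/1135) = 41837/24060 + 32155359/1135 = 154741084507/5461620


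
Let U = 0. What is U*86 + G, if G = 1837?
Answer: 1837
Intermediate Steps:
U*86 + G = 0*86 + 1837 = 0 + 1837 = 1837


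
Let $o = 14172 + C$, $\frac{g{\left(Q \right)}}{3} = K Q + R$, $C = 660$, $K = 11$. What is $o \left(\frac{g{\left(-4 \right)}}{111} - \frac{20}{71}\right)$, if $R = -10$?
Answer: $- \frac{67841568}{2627} \approx -25825.0$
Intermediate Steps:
$g{\left(Q \right)} = -30 + 33 Q$ ($g{\left(Q \right)} = 3 \left(11 Q - 10\right) = 3 \left(-10 + 11 Q\right) = -30 + 33 Q$)
$o = 14832$ ($o = 14172 + 660 = 14832$)
$o \left(\frac{g{\left(-4 \right)}}{111} - \frac{20}{71}\right) = 14832 \left(\frac{-30 + 33 \left(-4\right)}{111} - \frac{20}{71}\right) = 14832 \left(\left(-30 - 132\right) \frac{1}{111} - \frac{20}{71}\right) = 14832 \left(\left(-162\right) \frac{1}{111} - \frac{20}{71}\right) = 14832 \left(- \frac{54}{37} - \frac{20}{71}\right) = 14832 \left(- \frac{4574}{2627}\right) = - \frac{67841568}{2627}$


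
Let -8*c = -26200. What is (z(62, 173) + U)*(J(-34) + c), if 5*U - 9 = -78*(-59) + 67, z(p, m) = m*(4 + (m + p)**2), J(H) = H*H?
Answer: 211703267853/5 ≈ 4.2341e+10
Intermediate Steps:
J(H) = H**2
c = 3275 (c = -1/8*(-26200) = 3275)
U = 4678/5 (U = 9/5 + (-78*(-59) + 67)/5 = 9/5 + (4602 + 67)/5 = 9/5 + (1/5)*4669 = 9/5 + 4669/5 = 4678/5 ≈ 935.60)
(z(62, 173) + U)*(J(-34) + c) = (173*(4 + (173 + 62)**2) + 4678/5)*((-34)**2 + 3275) = (173*(4 + 235**2) + 4678/5)*(1156 + 3275) = (173*(4 + 55225) + 4678/5)*4431 = (173*55229 + 4678/5)*4431 = (9554617 + 4678/5)*4431 = (47777763/5)*4431 = 211703267853/5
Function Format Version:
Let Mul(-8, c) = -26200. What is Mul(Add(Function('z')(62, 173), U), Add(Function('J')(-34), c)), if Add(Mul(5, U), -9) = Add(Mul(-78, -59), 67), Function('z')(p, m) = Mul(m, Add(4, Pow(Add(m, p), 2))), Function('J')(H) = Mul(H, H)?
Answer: Rational(211703267853, 5) ≈ 4.2341e+10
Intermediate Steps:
Function('J')(H) = Pow(H, 2)
c = 3275 (c = Mul(Rational(-1, 8), -26200) = 3275)
U = Rational(4678, 5) (U = Add(Rational(9, 5), Mul(Rational(1, 5), Add(Mul(-78, -59), 67))) = Add(Rational(9, 5), Mul(Rational(1, 5), Add(4602, 67))) = Add(Rational(9, 5), Mul(Rational(1, 5), 4669)) = Add(Rational(9, 5), Rational(4669, 5)) = Rational(4678, 5) ≈ 935.60)
Mul(Add(Function('z')(62, 173), U), Add(Function('J')(-34), c)) = Mul(Add(Mul(173, Add(4, Pow(Add(173, 62), 2))), Rational(4678, 5)), Add(Pow(-34, 2), 3275)) = Mul(Add(Mul(173, Add(4, Pow(235, 2))), Rational(4678, 5)), Add(1156, 3275)) = Mul(Add(Mul(173, Add(4, 55225)), Rational(4678, 5)), 4431) = Mul(Add(Mul(173, 55229), Rational(4678, 5)), 4431) = Mul(Add(9554617, Rational(4678, 5)), 4431) = Mul(Rational(47777763, 5), 4431) = Rational(211703267853, 5)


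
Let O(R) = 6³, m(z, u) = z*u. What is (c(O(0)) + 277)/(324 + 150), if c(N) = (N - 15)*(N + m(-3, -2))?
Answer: 44899/474 ≈ 94.724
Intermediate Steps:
m(z, u) = u*z
O(R) = 216
c(N) = (-15 + N)*(6 + N) (c(N) = (N - 15)*(N - 2*(-3)) = (-15 + N)*(N + 6) = (-15 + N)*(6 + N))
(c(O(0)) + 277)/(324 + 150) = ((-90 + 216² - 9*216) + 277)/(324 + 150) = ((-90 + 46656 - 1944) + 277)/474 = (44622 + 277)*(1/474) = 44899*(1/474) = 44899/474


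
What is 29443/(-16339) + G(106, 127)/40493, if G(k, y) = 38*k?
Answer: -1126421907/661615127 ≈ -1.7025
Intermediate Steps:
29443/(-16339) + G(106, 127)/40493 = 29443/(-16339) + (38*106)/40493 = 29443*(-1/16339) + 4028*(1/40493) = -29443/16339 + 4028/40493 = -1126421907/661615127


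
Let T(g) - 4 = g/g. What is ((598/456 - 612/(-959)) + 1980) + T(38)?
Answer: 434450497/218652 ≈ 1986.9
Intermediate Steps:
T(g) = 5 (T(g) = 4 + g/g = 4 + 1 = 5)
((598/456 - 612/(-959)) + 1980) + T(38) = ((598/456 - 612/(-959)) + 1980) + 5 = ((598*(1/456) - 612*(-1/959)) + 1980) + 5 = ((299/228 + 612/959) + 1980) + 5 = (426277/218652 + 1980) + 5 = 433357237/218652 + 5 = 434450497/218652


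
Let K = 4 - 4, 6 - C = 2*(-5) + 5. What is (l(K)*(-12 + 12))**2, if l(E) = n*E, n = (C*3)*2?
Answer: 0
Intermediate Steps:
C = 11 (C = 6 - (2*(-5) + 5) = 6 - (-10 + 5) = 6 - 1*(-5) = 6 + 5 = 11)
K = 0
n = 66 (n = (11*3)*2 = 33*2 = 66)
l(E) = 66*E
(l(K)*(-12 + 12))**2 = ((66*0)*(-12 + 12))**2 = (0*0)**2 = 0**2 = 0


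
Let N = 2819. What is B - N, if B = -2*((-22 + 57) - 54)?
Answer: -2781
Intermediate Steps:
B = 38 (B = -2*(35 - 54) = -2*(-19) = 38)
B - N = 38 - 1*2819 = 38 - 2819 = -2781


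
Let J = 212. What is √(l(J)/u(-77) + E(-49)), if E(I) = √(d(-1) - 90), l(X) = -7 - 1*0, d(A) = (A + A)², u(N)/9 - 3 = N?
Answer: √(518 + 49284*I*√86)/222 ≈ 2.1545 + 2.1521*I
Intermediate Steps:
u(N) = 27 + 9*N
d(A) = 4*A² (d(A) = (2*A)² = 4*A²)
l(X) = -7 (l(X) = -7 + 0 = -7)
E(I) = I*√86 (E(I) = √(4*(-1)² - 90) = √(4*1 - 90) = √(4 - 90) = √(-86) = I*√86)
√(l(J)/u(-77) + E(-49)) = √(-7/(27 + 9*(-77)) + I*√86) = √(-7/(27 - 693) + I*√86) = √(-7/(-666) + I*√86) = √(-7*(-1/666) + I*√86) = √(7/666 + I*√86)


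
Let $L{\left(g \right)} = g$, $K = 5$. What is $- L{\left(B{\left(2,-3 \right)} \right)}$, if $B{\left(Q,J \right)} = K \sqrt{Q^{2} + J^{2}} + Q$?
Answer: $-2 - 5 \sqrt{13} \approx -20.028$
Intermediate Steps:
$B{\left(Q,J \right)} = Q + 5 \sqrt{J^{2} + Q^{2}}$ ($B{\left(Q,J \right)} = 5 \sqrt{Q^{2} + J^{2}} + Q = 5 \sqrt{J^{2} + Q^{2}} + Q = Q + 5 \sqrt{J^{2} + Q^{2}}$)
$- L{\left(B{\left(2,-3 \right)} \right)} = - (2 + 5 \sqrt{\left(-3\right)^{2} + 2^{2}}) = - (2 + 5 \sqrt{9 + 4}) = - (2 + 5 \sqrt{13}) = -2 - 5 \sqrt{13}$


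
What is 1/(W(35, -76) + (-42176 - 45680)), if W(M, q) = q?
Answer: -1/87932 ≈ -1.1372e-5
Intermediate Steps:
1/(W(35, -76) + (-42176 - 45680)) = 1/(-76 + (-42176 - 45680)) = 1/(-76 - 87856) = 1/(-87932) = -1/87932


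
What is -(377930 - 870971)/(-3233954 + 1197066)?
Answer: -493041/2036888 ≈ -0.24206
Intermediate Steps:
-(377930 - 870971)/(-3233954 + 1197066) = -(-493041)/(-2036888) = -(-493041)*(-1)/2036888 = -1*493041/2036888 = -493041/2036888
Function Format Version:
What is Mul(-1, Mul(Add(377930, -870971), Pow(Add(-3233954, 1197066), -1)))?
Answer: Rational(-493041, 2036888) ≈ -0.24206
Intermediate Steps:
Mul(-1, Mul(Add(377930, -870971), Pow(Add(-3233954, 1197066), -1))) = Mul(-1, Mul(-493041, Pow(-2036888, -1))) = Mul(-1, Mul(-493041, Rational(-1, 2036888))) = Mul(-1, Rational(493041, 2036888)) = Rational(-493041, 2036888)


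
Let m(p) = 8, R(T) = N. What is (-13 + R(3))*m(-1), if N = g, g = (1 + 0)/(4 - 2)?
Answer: -100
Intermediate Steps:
g = ½ (g = 1/2 = 1*(½) = ½ ≈ 0.50000)
N = ½ ≈ 0.50000
R(T) = ½
(-13 + R(3))*m(-1) = (-13 + ½)*8 = -25/2*8 = -100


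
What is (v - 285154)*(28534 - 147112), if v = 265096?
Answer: 2378437524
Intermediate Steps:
(v - 285154)*(28534 - 147112) = (265096 - 285154)*(28534 - 147112) = -20058*(-118578) = 2378437524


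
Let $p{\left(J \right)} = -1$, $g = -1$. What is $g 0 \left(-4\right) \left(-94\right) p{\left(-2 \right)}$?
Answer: $0$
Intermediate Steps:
$g 0 \left(-4\right) \left(-94\right) p{\left(-2 \right)} = \left(-1\right) 0 \left(-4\right) \left(-94\right) \left(-1\right) = 0 \left(-4\right) \left(-94\right) \left(-1\right) = 0 \left(-94\right) \left(-1\right) = 0 \left(-1\right) = 0$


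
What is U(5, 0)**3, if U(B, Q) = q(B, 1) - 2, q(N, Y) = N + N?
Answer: 512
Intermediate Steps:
q(N, Y) = 2*N
U(B, Q) = -2 + 2*B (U(B, Q) = 2*B - 2 = -2 + 2*B)
U(5, 0)**3 = (-2 + 2*5)**3 = (-2 + 10)**3 = 8**3 = 512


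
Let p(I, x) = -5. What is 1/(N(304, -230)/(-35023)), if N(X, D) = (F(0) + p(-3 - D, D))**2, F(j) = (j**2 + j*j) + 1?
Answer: -35023/16 ≈ -2188.9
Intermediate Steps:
F(j) = 1 + 2*j**2 (F(j) = (j**2 + j**2) + 1 = 2*j**2 + 1 = 1 + 2*j**2)
N(X, D) = 16 (N(X, D) = ((1 + 2*0**2) - 5)**2 = ((1 + 2*0) - 5)**2 = ((1 + 0) - 5)**2 = (1 - 5)**2 = (-4)**2 = 16)
1/(N(304, -230)/(-35023)) = 1/(16/(-35023)) = 1/(16*(-1/35023)) = 1/(-16/35023) = -35023/16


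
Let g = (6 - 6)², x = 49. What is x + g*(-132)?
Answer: 49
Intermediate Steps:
g = 0 (g = 0² = 0)
x + g*(-132) = 49 + 0*(-132) = 49 + 0 = 49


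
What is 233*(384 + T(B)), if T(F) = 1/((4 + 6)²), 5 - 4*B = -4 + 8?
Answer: 8947433/100 ≈ 89474.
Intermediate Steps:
B = ¼ (B = 5/4 - (-4 + 8)/4 = 5/4 - ¼*4 = 5/4 - 1 = ¼ ≈ 0.25000)
T(F) = 1/100 (T(F) = 1/(10²) = 1/100)
233*(384 + T(B)) = 233*(384 + 1/100) = 233*(38401/100) = 8947433/100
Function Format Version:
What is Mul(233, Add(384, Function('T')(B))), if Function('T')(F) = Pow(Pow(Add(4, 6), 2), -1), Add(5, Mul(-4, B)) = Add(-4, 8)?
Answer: Rational(8947433, 100) ≈ 89474.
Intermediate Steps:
B = Rational(1, 4) (B = Add(Rational(5, 4), Mul(Rational(-1, 4), Add(-4, 8))) = Add(Rational(5, 4), Mul(Rational(-1, 4), 4)) = Add(Rational(5, 4), -1) = Rational(1, 4) ≈ 0.25000)
Function('T')(F) = Rational(1, 100) (Function('T')(F) = Pow(Pow(10, 2), -1) = Pow(100, -1) = Rational(1, 100))
Mul(233, Add(384, Function('T')(B))) = Mul(233, Add(384, Rational(1, 100))) = Mul(233, Rational(38401, 100)) = Rational(8947433, 100)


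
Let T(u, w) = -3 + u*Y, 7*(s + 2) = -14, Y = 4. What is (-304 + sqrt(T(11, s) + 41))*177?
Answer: -53808 + 177*sqrt(82) ≈ -52205.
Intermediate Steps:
s = -4 (s = -2 + (1/7)*(-14) = -2 - 2 = -4)
T(u, w) = -3 + 4*u (T(u, w) = -3 + u*4 = -3 + 4*u)
(-304 + sqrt(T(11, s) + 41))*177 = (-304 + sqrt((-3 + 4*11) + 41))*177 = (-304 + sqrt((-3 + 44) + 41))*177 = (-304 + sqrt(41 + 41))*177 = (-304 + sqrt(82))*177 = -53808 + 177*sqrt(82)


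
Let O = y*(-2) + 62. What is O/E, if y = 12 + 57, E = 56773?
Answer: -76/56773 ≈ -0.0013387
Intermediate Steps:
y = 69
O = -76 (O = 69*(-2) + 62 = -138 + 62 = -76)
O/E = -76/56773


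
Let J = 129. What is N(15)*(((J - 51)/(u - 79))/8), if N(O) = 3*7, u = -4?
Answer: -819/332 ≈ -2.4669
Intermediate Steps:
N(O) = 21
N(15)*(((J - 51)/(u - 79))/8) = 21*(((129 - 51)/(-4 - 79))/8) = 21*((78/(-83))*(⅛)) = 21*((78*(-1/83))*(⅛)) = 21*(-78/83*⅛) = 21*(-39/332) = -819/332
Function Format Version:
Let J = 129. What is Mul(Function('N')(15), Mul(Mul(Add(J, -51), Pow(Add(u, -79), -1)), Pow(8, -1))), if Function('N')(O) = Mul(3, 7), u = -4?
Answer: Rational(-819, 332) ≈ -2.4669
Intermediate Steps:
Function('N')(O) = 21
Mul(Function('N')(15), Mul(Mul(Add(J, -51), Pow(Add(u, -79), -1)), Pow(8, -1))) = Mul(21, Mul(Mul(Add(129, -51), Pow(Add(-4, -79), -1)), Pow(8, -1))) = Mul(21, Mul(Mul(78, Pow(-83, -1)), Rational(1, 8))) = Mul(21, Mul(Mul(78, Rational(-1, 83)), Rational(1, 8))) = Mul(21, Mul(Rational(-78, 83), Rational(1, 8))) = Mul(21, Rational(-39, 332)) = Rational(-819, 332)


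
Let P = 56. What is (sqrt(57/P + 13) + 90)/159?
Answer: 30/53 + sqrt(10990)/4452 ≈ 0.58959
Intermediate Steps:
(sqrt(57/P + 13) + 90)/159 = (sqrt(57/56 + 13) + 90)/159 = (sqrt(57*(1/56) + 13) + 90)*(1/159) = (sqrt(57/56 + 13) + 90)*(1/159) = (sqrt(785/56) + 90)*(1/159) = (sqrt(10990)/28 + 90)*(1/159) = (90 + sqrt(10990)/28)*(1/159) = 30/53 + sqrt(10990)/4452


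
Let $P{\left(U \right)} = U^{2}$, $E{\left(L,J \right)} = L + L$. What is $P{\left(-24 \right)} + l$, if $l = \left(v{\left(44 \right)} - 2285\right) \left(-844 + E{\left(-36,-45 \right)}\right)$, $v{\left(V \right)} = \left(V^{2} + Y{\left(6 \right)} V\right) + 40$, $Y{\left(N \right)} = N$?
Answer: $41796$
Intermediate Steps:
$E{\left(L,J \right)} = 2 L$
$v{\left(V \right)} = 40 + V^{2} + 6 V$ ($v{\left(V \right)} = \left(V^{2} + 6 V\right) + 40 = 40 + V^{2} + 6 V$)
$l = 41220$ ($l = \left(\left(40 + 44^{2} + 6 \cdot 44\right) - 2285\right) \left(-844 + 2 \left(-36\right)\right) = \left(\left(40 + 1936 + 264\right) - 2285\right) \left(-844 - 72\right) = \left(2240 - 2285\right) \left(-916\right) = \left(-45\right) \left(-916\right) = 41220$)
$P{\left(-24 \right)} + l = \left(-24\right)^{2} + 41220 = 576 + 41220 = 41796$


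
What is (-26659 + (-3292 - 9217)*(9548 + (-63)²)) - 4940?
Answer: -169115752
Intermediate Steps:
(-26659 + (-3292 - 9217)*(9548 + (-63)²)) - 4940 = (-26659 - 12509*(9548 + 3969)) - 4940 = (-26659 - 12509*13517) - 4940 = (-26659 - 169084153) - 4940 = -169110812 - 4940 = -169115752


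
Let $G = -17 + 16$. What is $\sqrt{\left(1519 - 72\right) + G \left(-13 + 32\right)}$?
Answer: $2 \sqrt{357} \approx 37.789$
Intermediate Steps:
$G = -1$
$\sqrt{\left(1519 - 72\right) + G \left(-13 + 32\right)} = \sqrt{\left(1519 - 72\right) - \left(-13 + 32\right)} = \sqrt{\left(1519 - 72\right) - 19} = \sqrt{1447 - 19} = \sqrt{1428} = 2 \sqrt{357}$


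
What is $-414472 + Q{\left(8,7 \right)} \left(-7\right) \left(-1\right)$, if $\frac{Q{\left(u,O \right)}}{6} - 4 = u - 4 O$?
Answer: $-415144$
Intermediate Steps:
$Q{\left(u,O \right)} = 24 - 24 O + 6 u$ ($Q{\left(u,O \right)} = 24 + 6 \left(u - 4 O\right) = 24 - \left(- 6 u + 24 O\right) = 24 - 24 O + 6 u$)
$-414472 + Q{\left(8,7 \right)} \left(-7\right) \left(-1\right) = -414472 + \left(24 - 168 + 6 \cdot 8\right) \left(-7\right) \left(-1\right) = -414472 + \left(24 - 168 + 48\right) \left(-7\right) \left(-1\right) = -414472 + \left(-96\right) \left(-7\right) \left(-1\right) = -414472 + 672 \left(-1\right) = -414472 - 672 = -415144$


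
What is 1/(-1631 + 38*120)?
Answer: 1/2929 ≈ 0.00034141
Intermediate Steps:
1/(-1631 + 38*120) = 1/(-1631 + 4560) = 1/2929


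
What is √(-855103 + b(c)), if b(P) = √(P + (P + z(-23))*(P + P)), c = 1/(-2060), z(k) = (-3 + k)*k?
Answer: √(-907178772700 + 515*I*√2465818)/1030 ≈ 0.00041217 + 924.72*I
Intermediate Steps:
z(k) = k*(-3 + k)
c = -1/2060 ≈ -0.00048544
b(P) = √(P + 2*P*(598 + P)) (b(P) = √(P + (P - 23*(-3 - 23))*(P + P)) = √(P + (P - 23*(-26))*(2*P)) = √(P + (P + 598)*(2*P)) = √(P + (598 + P)*(2*P)) = √(P + 2*P*(598 + P)))
√(-855103 + b(c)) = √(-855103 + √(-(1197 + 2*(-1/2060))/2060)) = √(-855103 + √(-(1197 - 1/1030)/2060)) = √(-855103 + √(-1/2060*1232909/1030)) = √(-855103 + √(-1232909/2121800)) = √(-855103 + I*√2465818/2060)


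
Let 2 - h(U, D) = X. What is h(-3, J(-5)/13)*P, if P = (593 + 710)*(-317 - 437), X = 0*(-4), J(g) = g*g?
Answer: -1964924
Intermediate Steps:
J(g) = g**2
X = 0
h(U, D) = 2 (h(U, D) = 2 - 1*0 = 2 + 0 = 2)
P = -982462 (P = 1303*(-754) = -982462)
h(-3, J(-5)/13)*P = 2*(-982462) = -1964924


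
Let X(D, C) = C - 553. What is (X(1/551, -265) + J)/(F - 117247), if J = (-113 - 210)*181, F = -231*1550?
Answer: 59281/475297 ≈ 0.12472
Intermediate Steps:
F = -358050
X(D, C) = -553 + C
J = -58463 (J = -323*181 = -58463)
(X(1/551, -265) + J)/(F - 117247) = ((-553 - 265) - 58463)/(-358050 - 117247) = (-818 - 58463)/(-475297) = -59281*(-1/475297) = 59281/475297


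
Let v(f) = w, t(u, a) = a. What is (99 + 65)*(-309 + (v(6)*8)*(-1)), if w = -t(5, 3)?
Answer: -46740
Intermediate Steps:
w = -3 (w = -1*3 = -3)
v(f) = -3
(99 + 65)*(-309 + (v(6)*8)*(-1)) = (99 + 65)*(-309 - 3*8*(-1)) = 164*(-309 - 24*(-1)) = 164*(-309 + 24) = 164*(-285) = -46740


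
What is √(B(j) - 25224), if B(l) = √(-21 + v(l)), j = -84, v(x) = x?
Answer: √(-25224 + I*√105) ≈ 0.0323 + 158.82*I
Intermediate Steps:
B(l) = √(-21 + l)
√(B(j) - 25224) = √(√(-21 - 84) - 25224) = √(√(-105) - 25224) = √(I*√105 - 25224) = √(-25224 + I*√105)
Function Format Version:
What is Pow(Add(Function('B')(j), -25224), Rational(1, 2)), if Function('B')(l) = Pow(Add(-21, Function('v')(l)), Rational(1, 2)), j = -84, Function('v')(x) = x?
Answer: Pow(Add(-25224, Mul(I, Pow(105, Rational(1, 2)))), Rational(1, 2)) ≈ Add(0.0323, Mul(158.82, I))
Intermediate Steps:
Function('B')(l) = Pow(Add(-21, l), Rational(1, 2))
Pow(Add(Function('B')(j), -25224), Rational(1, 2)) = Pow(Add(Pow(Add(-21, -84), Rational(1, 2)), -25224), Rational(1, 2)) = Pow(Add(Pow(-105, Rational(1, 2)), -25224), Rational(1, 2)) = Pow(Add(Mul(I, Pow(105, Rational(1, 2))), -25224), Rational(1, 2)) = Pow(Add(-25224, Mul(I, Pow(105, Rational(1, 2)))), Rational(1, 2))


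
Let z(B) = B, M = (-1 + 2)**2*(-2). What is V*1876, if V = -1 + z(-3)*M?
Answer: 9380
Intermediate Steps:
M = -2 (M = 1**2*(-2) = 1*(-2) = -2)
V = 5 (V = -1 - 3*(-2) = -1 + 6 = 5)
V*1876 = 5*1876 = 9380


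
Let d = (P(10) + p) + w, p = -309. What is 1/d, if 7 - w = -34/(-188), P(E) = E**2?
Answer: -94/19005 ≈ -0.0049461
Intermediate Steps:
w = 641/94 (w = 7 - (-34)/(-188) = 7 - (-34)*(-1)/188 = 7 - 1*17/94 = 7 - 17/94 = 641/94 ≈ 6.8191)
d = -19005/94 (d = (10**2 - 309) + 641/94 = (100 - 309) + 641/94 = -209 + 641/94 = -19005/94 ≈ -202.18)
1/d = 1/(-19005/94) = -94/19005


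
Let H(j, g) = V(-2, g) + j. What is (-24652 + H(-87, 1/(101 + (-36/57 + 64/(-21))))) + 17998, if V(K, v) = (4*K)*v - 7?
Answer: -262034780/38831 ≈ -6748.1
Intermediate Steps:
V(K, v) = -7 + 4*K*v (V(K, v) = 4*K*v - 7 = -7 + 4*K*v)
H(j, g) = -7 + j - 8*g (H(j, g) = (-7 + 4*(-2)*g) + j = (-7 - 8*g) + j = -7 + j - 8*g)
(-24652 + H(-87, 1/(101 + (-36/57 + 64/(-21))))) + 17998 = (-24652 + (-7 - 87 - 8/(101 + (-36/57 + 64/(-21))))) + 17998 = (-24652 + (-7 - 87 - 8/(101 + (-36*1/57 + 64*(-1/21))))) + 17998 = (-24652 + (-7 - 87 - 8/(101 + (-12/19 - 64/21)))) + 17998 = (-24652 + (-7 - 87 - 8/(101 - 1468/399))) + 17998 = (-24652 + (-7 - 87 - 8/38831/399)) + 17998 = (-24652 + (-7 - 87 - 8*399/38831)) + 17998 = (-24652 + (-7 - 87 - 3192/38831)) + 17998 = (-24652 - 3653306/38831) + 17998 = -960915118/38831 + 17998 = -262034780/38831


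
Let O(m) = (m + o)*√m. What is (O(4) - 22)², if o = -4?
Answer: 484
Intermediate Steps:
O(m) = √m*(-4 + m) (O(m) = (m - 4)*√m = (-4 + m)*√m = √m*(-4 + m))
(O(4) - 22)² = (√4*(-4 + 4) - 22)² = (2*0 - 22)² = (0 - 22)² = (-22)² = 484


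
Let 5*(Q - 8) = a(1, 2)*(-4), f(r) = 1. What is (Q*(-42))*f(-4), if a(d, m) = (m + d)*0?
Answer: -336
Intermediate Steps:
a(d, m) = 0 (a(d, m) = (d + m)*0 = 0)
Q = 8 (Q = 8 + (0*(-4))/5 = 8 + (⅕)*0 = 8 + 0 = 8)
(Q*(-42))*f(-4) = (8*(-42))*1 = -336*1 = -336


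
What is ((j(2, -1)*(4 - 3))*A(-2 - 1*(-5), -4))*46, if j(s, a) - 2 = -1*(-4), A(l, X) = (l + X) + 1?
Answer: 0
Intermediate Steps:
A(l, X) = 1 + X + l (A(l, X) = (X + l) + 1 = 1 + X + l)
j(s, a) = 6 (j(s, a) = 2 - 1*(-4) = 2 + 4 = 6)
((j(2, -1)*(4 - 3))*A(-2 - 1*(-5), -4))*46 = ((6*(4 - 3))*(1 - 4 + (-2 - 1*(-5))))*46 = ((6*1)*(1 - 4 + (-2 + 5)))*46 = (6*(1 - 4 + 3))*46 = (6*0)*46 = 0*46 = 0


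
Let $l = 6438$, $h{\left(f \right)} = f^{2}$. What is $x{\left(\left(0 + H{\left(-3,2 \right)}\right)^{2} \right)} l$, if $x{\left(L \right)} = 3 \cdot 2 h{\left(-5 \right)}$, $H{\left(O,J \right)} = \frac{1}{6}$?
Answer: $965700$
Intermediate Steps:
$H{\left(O,J \right)} = \frac{1}{6}$
$x{\left(L \right)} = 150$ ($x{\left(L \right)} = 3 \cdot 2 \left(-5\right)^{2} = 6 \cdot 25 = 150$)
$x{\left(\left(0 + H{\left(-3,2 \right)}\right)^{2} \right)} l = 150 \cdot 6438 = 965700$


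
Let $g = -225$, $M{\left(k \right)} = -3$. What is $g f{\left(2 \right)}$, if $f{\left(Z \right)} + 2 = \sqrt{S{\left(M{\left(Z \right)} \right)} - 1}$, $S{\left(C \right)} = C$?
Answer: $450 - 450 i \approx 450.0 - 450.0 i$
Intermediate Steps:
$f{\left(Z \right)} = -2 + 2 i$ ($f{\left(Z \right)} = -2 + \sqrt{-3 - 1} = -2 + \sqrt{-4} = -2 + 2 i$)
$g f{\left(2 \right)} = - 225 \left(-2 + 2 i\right) = 450 - 450 i$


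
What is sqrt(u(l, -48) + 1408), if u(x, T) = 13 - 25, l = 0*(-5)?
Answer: 2*sqrt(349) ≈ 37.363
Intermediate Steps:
l = 0
u(x, T) = -12
sqrt(u(l, -48) + 1408) = sqrt(-12 + 1408) = sqrt(1396) = 2*sqrt(349)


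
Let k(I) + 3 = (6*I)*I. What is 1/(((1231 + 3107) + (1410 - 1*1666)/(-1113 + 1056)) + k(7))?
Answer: 57/264109 ≈ 0.00021582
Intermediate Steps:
k(I) = -3 + 6*I² (k(I) = -3 + (6*I)*I = -3 + 6*I²)
1/(((1231 + 3107) + (1410 - 1*1666)/(-1113 + 1056)) + k(7)) = 1/(((1231 + 3107) + (1410 - 1*1666)/(-1113 + 1056)) + (-3 + 6*7²)) = 1/((4338 + (1410 - 1666)/(-57)) + (-3 + 6*49)) = 1/((4338 - 256*(-1/57)) + (-3 + 294)) = 1/((4338 + 256/57) + 291) = 1/(247522/57 + 291) = 1/(264109/57) = 57/264109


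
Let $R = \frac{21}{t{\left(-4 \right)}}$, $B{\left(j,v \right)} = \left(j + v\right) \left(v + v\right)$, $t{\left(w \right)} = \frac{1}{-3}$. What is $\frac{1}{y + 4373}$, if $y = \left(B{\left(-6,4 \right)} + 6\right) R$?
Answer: $\frac{1}{5003} \approx 0.00019988$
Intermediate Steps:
$t{\left(w \right)} = - \frac{1}{3}$
$B{\left(j,v \right)} = 2 v \left(j + v\right)$ ($B{\left(j,v \right)} = \left(j + v\right) 2 v = 2 v \left(j + v\right)$)
$R = -63$ ($R = \frac{21}{- \frac{1}{3}} = 21 \left(-3\right) = -63$)
$y = 630$ ($y = \left(2 \cdot 4 \left(-6 + 4\right) + 6\right) \left(-63\right) = \left(2 \cdot 4 \left(-2\right) + 6\right) \left(-63\right) = \left(-16 + 6\right) \left(-63\right) = \left(-10\right) \left(-63\right) = 630$)
$\frac{1}{y + 4373} = \frac{1}{630 + 4373} = \frac{1}{5003}$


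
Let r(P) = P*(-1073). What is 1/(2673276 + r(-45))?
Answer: 1/2721561 ≈ 3.6744e-7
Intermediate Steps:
r(P) = -1073*P
1/(2673276 + r(-45)) = 1/(2673276 - 1073*(-45)) = 1/(2673276 + 48285) = 1/2721561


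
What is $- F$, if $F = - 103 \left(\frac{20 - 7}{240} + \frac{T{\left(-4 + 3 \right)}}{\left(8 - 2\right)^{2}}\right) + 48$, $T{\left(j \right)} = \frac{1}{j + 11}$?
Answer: $- \frac{30337}{720} \approx -42.135$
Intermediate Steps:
$T{\left(j \right)} = \frac{1}{11 + j}$
$F = \frac{30337}{720}$ ($F = - 103 \left(\frac{20 - 7}{240} + \frac{1}{\left(11 + \left(-4 + 3\right)\right) \left(8 - 2\right)^{2}}\right) + 48 = - 103 \left(13 \cdot \frac{1}{240} + \frac{1}{\left(11 - 1\right) 6^{2}}\right) + 48 = - 103 \left(\frac{13}{240} + \frac{1}{10 \cdot 36}\right) + 48 = - 103 \left(\frac{13}{240} + \frac{1}{10} \cdot \frac{1}{36}\right) + 48 = - 103 \left(\frac{13}{240} + \frac{1}{360}\right) + 48 = \left(-103\right) \frac{41}{720} + 48 = - \frac{4223}{720} + 48 = \frac{30337}{720} \approx 42.135$)
$- F = \left(-1\right) \frac{30337}{720} = - \frac{30337}{720}$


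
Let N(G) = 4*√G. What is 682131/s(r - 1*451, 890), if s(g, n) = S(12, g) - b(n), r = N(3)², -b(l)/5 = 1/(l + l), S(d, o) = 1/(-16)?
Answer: -971354544/85 ≈ -1.1428e+7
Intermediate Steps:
S(d, o) = -1/16
b(l) = -5/(2*l) (b(l) = -5/(l + l) = -5*1/(2*l) = -5/(2*l))
r = 48 (r = (4*√3)² = 48)
s(g, n) = -1/16 + 5/(2*n) (s(g, n) = -1/16 - (-5)/(2*n) = -1/16 + 5/(2*n))
682131/s(r - 1*451, 890) = 682131/(((1/16)*(40 - 1*890)/890)) = 682131/(((1/16)*(1/890)*(40 - 890))) = 682131/(((1/16)*(1/890)*(-850))) = 682131/(-85/1424) = 682131*(-1424/85) = -971354544/85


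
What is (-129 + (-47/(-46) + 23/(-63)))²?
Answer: 138338619721/8398404 ≈ 16472.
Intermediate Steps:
(-129 + (-47/(-46) + 23/(-63)))² = (-129 + (-47*(-1/46) + 23*(-1/63)))² = (-129 + (47/46 - 23/63))² = (-129 + 1903/2898)² = (-371939/2898)² = 138338619721/8398404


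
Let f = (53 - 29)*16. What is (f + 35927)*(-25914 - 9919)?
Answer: -1301132063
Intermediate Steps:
f = 384 (f = 24*16 = 384)
(f + 35927)*(-25914 - 9919) = (384 + 35927)*(-25914 - 9919) = 36311*(-35833) = -1301132063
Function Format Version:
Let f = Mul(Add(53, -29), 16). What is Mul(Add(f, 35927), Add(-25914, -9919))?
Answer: -1301132063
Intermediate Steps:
f = 384 (f = Mul(24, 16) = 384)
Mul(Add(f, 35927), Add(-25914, -9919)) = Mul(Add(384, 35927), Add(-25914, -9919)) = Mul(36311, -35833) = -1301132063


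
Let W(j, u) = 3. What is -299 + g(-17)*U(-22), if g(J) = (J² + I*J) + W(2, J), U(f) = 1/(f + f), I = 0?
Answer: -3362/11 ≈ -305.64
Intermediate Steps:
U(f) = 1/(2*f)
g(J) = 3 + J² (g(J) = (J² + 0*J) + 3 = (J² + 0) + 3 = J² + 3 = 3 + J²)
-299 + g(-17)*U(-22) = -299 + (3 + (-17)²)*((½)/(-22)) = -299 + (3 + 289)*((½)*(-1/22)) = -299 + 292*(-1/44) = -299 - 73/11 = -3362/11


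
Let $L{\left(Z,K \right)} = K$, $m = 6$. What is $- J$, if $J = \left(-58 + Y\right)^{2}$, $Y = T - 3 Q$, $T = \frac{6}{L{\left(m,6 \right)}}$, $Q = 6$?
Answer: $-5625$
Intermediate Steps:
$T = 1$ ($T = \frac{6}{6} = 6 \cdot \frac{1}{6} = 1$)
$Y = -17$ ($Y = 1 - 18 = -17$)
$J = 5625$ ($J = \left(-58 - 17\right)^{2} = \left(-75\right)^{2} = 5625$)
$- J = \left(-1\right) 5625 = -5625$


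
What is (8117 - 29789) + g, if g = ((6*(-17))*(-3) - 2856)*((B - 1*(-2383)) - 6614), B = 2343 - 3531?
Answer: 13796778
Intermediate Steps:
B = -1188
g = 13818450 (g = ((6*(-17))*(-3) - 2856)*((-1188 - 1*(-2383)) - 6614) = (-102*(-3) - 2856)*((-1188 + 2383) - 6614) = (306 - 2856)*(1195 - 6614) = -2550*(-5419) = 13818450)
(8117 - 29789) + g = (8117 - 29789) + 13818450 = -21672 + 13818450 = 13796778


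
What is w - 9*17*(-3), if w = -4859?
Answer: -4400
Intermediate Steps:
w - 9*17*(-3) = -4859 - 9*17*(-3) = -4859 - 153*(-3) = -4859 + 459 = -4400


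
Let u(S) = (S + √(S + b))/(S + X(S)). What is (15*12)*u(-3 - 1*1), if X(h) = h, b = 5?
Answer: 135/2 ≈ 67.500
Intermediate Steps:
u(S) = (S + √(5 + S))/(2*S) (u(S) = (S + √(S + 5))/(S + S) = (S + √(5 + S))/((2*S)) = (S + √(5 + S))*(1/(2*S)) = (S + √(5 + S))/(2*S))
(15*12)*u(-3 - 1*1) = (15*12)*(((-3 - 1*1) + √(5 + (-3 - 1*1)))/(2*(-3 - 1*1))) = 180*(((-3 - 1) + √(5 + (-3 - 1)))/(2*(-3 - 1))) = 180*((½)*(-4 + √(5 - 4))/(-4)) = 180*((½)*(-¼)*(-4 + √1)) = 180*((½)*(-¼)*(-4 + 1)) = 180*((½)*(-¼)*(-3)) = 180*(3/8) = 135/2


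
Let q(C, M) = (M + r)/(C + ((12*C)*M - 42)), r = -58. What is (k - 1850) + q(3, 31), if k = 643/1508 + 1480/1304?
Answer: -163115158585/88243636 ≈ -1848.5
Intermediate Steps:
k = 383789/245804 (k = 643*(1/1508) + 1480*(1/1304) = 643/1508 + 185/163 = 383789/245804 ≈ 1.5614)
q(C, M) = (-58 + M)/(-42 + C + 12*C*M) (q(C, M) = (M - 58)/(C + ((12*C)*M - 42)) = (-58 + M)/(C + (12*C*M - 42)) = (-58 + M)/(C + (-42 + 12*C*M)) = (-58 + M)/(-42 + C + 12*C*M))
(k - 1850) + q(3, 31) = (383789/245804 - 1850) + (-58 + 31)/(-42 + 3 + 12*3*31) = -454353611/245804 - 27/(-42 + 3 + 1116) = -454353611/245804 - 27/1077 = -454353611/245804 + (1/1077)*(-27) = -454353611/245804 - 9/359 = -163115158585/88243636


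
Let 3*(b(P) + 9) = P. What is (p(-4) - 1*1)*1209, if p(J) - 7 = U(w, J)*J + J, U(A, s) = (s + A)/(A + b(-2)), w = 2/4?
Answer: 31434/55 ≈ 571.53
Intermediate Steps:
b(P) = -9 + P/3
w = ½ (w = (¼)*2 = ½ ≈ 0.50000)
U(A, s) = (A + s)/(-29/3 + A) (U(A, s) = (s + A)/(A + (-9 + (⅓)*(-2))) = (A + s)/(A + (-9 - ⅔)) = (A + s)/(A - 29/3) = (A + s)/(-29/3 + A))
p(J) = 7 + J + J*(-3/55 - 6*J/55) (p(J) = 7 + ((3*(½ + J)/(-29 + 3*(½)))*J + J) = 7 + ((3*(½ + J)/(-29 + 3/2))*J + J) = 7 + ((3*(½ + J)/(-55/2))*J + J) = 7 + ((3*(-2/55)*(½ + J))*J + J) = 7 + ((-3/55 - 6*J/55)*J + J) = 7 + (J*(-3/55 - 6*J/55) + J) = 7 + (J + J*(-3/55 - 6*J/55)) = 7 + J + J*(-3/55 - 6*J/55))
(p(-4) - 1*1)*1209 = ((7 - 6/55*(-4)² + (52/55)*(-4)) - 1*1)*1209 = ((7 - 6/55*16 - 208/55) - 1)*1209 = ((7 - 96/55 - 208/55) - 1)*1209 = (81/55 - 1)*1209 = (26/55)*1209 = 31434/55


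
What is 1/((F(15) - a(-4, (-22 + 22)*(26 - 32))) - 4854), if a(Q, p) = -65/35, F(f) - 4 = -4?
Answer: -7/33965 ≈ -0.00020609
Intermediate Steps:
F(f) = 0 (F(f) = 4 - 4 = 0)
a(Q, p) = -13/7 (a(Q, p) = -65*1/35 = -13/7)
1/((F(15) - a(-4, (-22 + 22)*(26 - 32))) - 4854) = 1/((0 - 1*(-13/7)) - 4854) = 1/((0 + 13/7) - 4854) = 1/(13/7 - 4854) = 1/(-33965/7) = -7/33965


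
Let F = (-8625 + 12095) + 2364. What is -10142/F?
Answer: -5071/2917 ≈ -1.7384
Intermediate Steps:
F = 5834 (F = 3470 + 2364 = 5834)
-10142/F = -10142/5834 = -10142*1/5834 = -5071/2917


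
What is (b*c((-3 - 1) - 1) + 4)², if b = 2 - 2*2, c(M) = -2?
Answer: 64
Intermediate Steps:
b = -2 (b = 2 - 4 = -2)
(b*c((-3 - 1) - 1) + 4)² = (-2*(-2) + 4)² = (4 + 4)² = 8² = 64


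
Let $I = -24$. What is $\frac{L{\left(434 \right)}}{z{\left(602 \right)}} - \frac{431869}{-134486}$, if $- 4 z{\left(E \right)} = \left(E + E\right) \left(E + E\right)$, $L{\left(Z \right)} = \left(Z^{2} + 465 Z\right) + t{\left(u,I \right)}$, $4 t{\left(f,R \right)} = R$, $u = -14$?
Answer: $\frac{26009998829}{12184566086} \approx 2.1347$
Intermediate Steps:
$t{\left(f,R \right)} = \frac{R}{4}$
$L{\left(Z \right)} = -6 + Z^{2} + 465 Z$ ($L{\left(Z \right)} = \left(Z^{2} + 465 Z\right) + \frac{1}{4} \left(-24\right) = \left(Z^{2} + 465 Z\right) - 6 = -6 + Z^{2} + 465 Z$)
$z{\left(E \right)} = - E^{2}$ ($z{\left(E \right)} = - \frac{\left(E + E\right) \left(E + E\right)}{4} = - \frac{2 E 2 E}{4} = - \frac{4 E^{2}}{4} = - E^{2}$)
$\frac{L{\left(434 \right)}}{z{\left(602 \right)}} - \frac{431869}{-134486} = \frac{-6 + 434^{2} + 465 \cdot 434}{\left(-1\right) 602^{2}} - \frac{431869}{-134486} = \frac{-6 + 188356 + 201810}{\left(-1\right) 362404} - - \frac{431869}{134486} = \frac{390160}{-362404} + \frac{431869}{134486} = 390160 \left(- \frac{1}{362404}\right) + \frac{431869}{134486} = - \frac{97540}{90601} + \frac{431869}{134486} = \frac{26009998829}{12184566086}$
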